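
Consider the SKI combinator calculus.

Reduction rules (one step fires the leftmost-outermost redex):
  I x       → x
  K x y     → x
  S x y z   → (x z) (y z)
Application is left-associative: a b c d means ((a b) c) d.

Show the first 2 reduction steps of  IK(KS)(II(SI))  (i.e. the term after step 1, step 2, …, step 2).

Answer: after 2 steps: KS

Reduction:
  start: IK(KS)(II(SI))
  step 1: K(KS)(II(SI))
  step 2: KS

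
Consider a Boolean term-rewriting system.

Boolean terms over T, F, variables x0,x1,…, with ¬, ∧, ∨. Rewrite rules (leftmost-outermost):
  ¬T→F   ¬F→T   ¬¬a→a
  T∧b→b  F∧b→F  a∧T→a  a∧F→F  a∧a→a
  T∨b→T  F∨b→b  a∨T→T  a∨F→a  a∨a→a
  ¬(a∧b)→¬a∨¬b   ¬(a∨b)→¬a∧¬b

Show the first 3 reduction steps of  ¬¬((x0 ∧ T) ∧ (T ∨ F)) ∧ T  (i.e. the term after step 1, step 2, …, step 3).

  start: ¬¬((x0 ∧ T) ∧ (T ∨ F)) ∧ T
  [1] ¬¬((x0 ∧ T) ∧ (T ∨ F))
  [2] (x0 ∧ T) ∧ (T ∨ F)
  [3] x0 ∧ (T ∨ F)

Answer: after 3 steps: x0 ∧ (T ∨ F)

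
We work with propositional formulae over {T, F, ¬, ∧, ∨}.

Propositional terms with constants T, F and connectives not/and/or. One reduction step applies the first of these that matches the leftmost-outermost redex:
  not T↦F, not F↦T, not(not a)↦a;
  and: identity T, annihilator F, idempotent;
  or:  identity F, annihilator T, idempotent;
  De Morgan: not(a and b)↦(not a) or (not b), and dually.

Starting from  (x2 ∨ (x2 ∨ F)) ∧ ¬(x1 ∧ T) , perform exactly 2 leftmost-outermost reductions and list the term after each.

Answer: after 2 steps: x2 ∧ ¬(x1 ∧ T)

Derivation:
  start: (x2 ∨ (x2 ∨ F)) ∧ ¬(x1 ∧ T)
  [1] (x2 ∨ x2) ∧ ¬(x1 ∧ T)
  [2] x2 ∧ ¬(x1 ∧ T)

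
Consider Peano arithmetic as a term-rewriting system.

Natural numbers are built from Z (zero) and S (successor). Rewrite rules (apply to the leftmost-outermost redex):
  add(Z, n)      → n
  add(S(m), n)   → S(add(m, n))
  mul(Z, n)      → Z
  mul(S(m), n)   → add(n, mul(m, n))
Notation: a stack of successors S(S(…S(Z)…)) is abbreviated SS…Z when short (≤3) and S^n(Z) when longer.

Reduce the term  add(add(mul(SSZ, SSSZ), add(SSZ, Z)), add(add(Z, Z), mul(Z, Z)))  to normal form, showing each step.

  start: add(add(mul(SSZ, SSSZ), add(SSZ, Z)), add(add(Z, Z), mul(Z, Z)))
  [1] add(add(add(SSSZ, mul(SZ, SSSZ)), add(SSZ, Z)), add(add(Z, Z), mul(Z, Z)))
  [2] add(add(S(add(SSZ, mul(SZ, SSSZ))), add(SSZ, Z)), add(add(Z, Z), mul(Z, Z)))
  [3] add(S(add(add(SSZ, mul(SZ, SSSZ)), add(SSZ, Z))), add(add(Z, Z), mul(Z, Z)))
  [4] S(add(add(add(SSZ, mul(SZ, SSSZ)), add(SSZ, Z)), add(add(Z, Z), mul(Z, Z))))
  [5] S(add(add(S(add(SZ, mul(SZ, SSSZ))), add(SSZ, Z)), add(add(Z, Z), mul(Z, Z))))
  [6] S(add(S(add(add(SZ, mul(SZ, SSSZ)), add(SSZ, Z))), add(add(Z, Z), mul(Z, Z))))
  [7] S(S(add(add(add(SZ, mul(SZ, SSSZ)), add(SSZ, Z)), add(add(Z, Z), mul(Z, Z)))))
  [8] S(S(add(add(S(add(Z, mul(SZ, SSSZ))), add(SSZ, Z)), add(add(Z, Z), mul(Z, Z)))))
  [9] S(S(add(S(add(add(Z, mul(SZ, SSSZ)), add(SSZ, Z))), add(add(Z, Z), mul(Z, Z)))))
  [10] S(S(S(add(add(add(Z, mul(SZ, SSSZ)), add(SSZ, Z)), add(add(Z, Z), mul(Z, Z))))))
  [11] S(S(S(add(add(mul(SZ, SSSZ), add(SSZ, Z)), add(add(Z, Z), mul(Z, Z))))))
  [12] S(S(S(add(add(add(SSSZ, mul(Z, SSSZ)), add(SSZ, Z)), add(add(Z, Z), mul(Z, Z))))))
  [13] S(S(S(add(add(S(add(SSZ, mul(Z, SSSZ))), add(SSZ, Z)), add(add(Z, Z), mul(Z, Z))))))
  [14] S(S(S(add(S(add(add(SSZ, mul(Z, SSSZ)), add(SSZ, Z))), add(add(Z, Z), mul(Z, Z))))))
  [15] S(S(S(S(add(add(add(SSZ, mul(Z, SSSZ)), add(SSZ, Z)), add(add(Z, Z), mul(Z, Z)))))))
  [16] S(S(S(S(add(add(S(add(SZ, mul(Z, SSSZ))), add(SSZ, Z)), add(add(Z, Z), mul(Z, Z)))))))
  [17] S(S(S(S(add(S(add(add(SZ, mul(Z, SSSZ)), add(SSZ, Z))), add(add(Z, Z), mul(Z, Z)))))))
  [18] S(S(S(S(S(add(add(add(SZ, mul(Z, SSSZ)), add(SSZ, Z)), add(add(Z, Z), mul(Z, Z))))))))
  [19] S(S(S(S(S(add(add(S(add(Z, mul(Z, SSSZ))), add(SSZ, Z)), add(add(Z, Z), mul(Z, Z))))))))
  [20] S(S(S(S(S(add(S(add(add(Z, mul(Z, SSSZ)), add(SSZ, Z))), add(add(Z, Z), mul(Z, Z))))))))
  [21] S(S(S(S(S(S(add(add(add(Z, mul(Z, SSSZ)), add(SSZ, Z)), add(add(Z, Z), mul(Z, Z)))))))))
  [22] S(S(S(S(S(S(add(add(mul(Z, SSSZ), add(SSZ, Z)), add(add(Z, Z), mul(Z, Z)))))))))
  [23] S(S(S(S(S(S(add(add(Z, add(SSZ, Z)), add(add(Z, Z), mul(Z, Z)))))))))
  [24] S(S(S(S(S(S(add(add(SSZ, Z), add(add(Z, Z), mul(Z, Z)))))))))
  [25] S(S(S(S(S(S(add(S(add(SZ, Z)), add(add(Z, Z), mul(Z, Z)))))))))
  [26] S(S(S(S(S(S(S(add(add(SZ, Z), add(add(Z, Z), mul(Z, Z))))))))))
  [27] S(S(S(S(S(S(S(add(S(add(Z, Z)), add(add(Z, Z), mul(Z, Z))))))))))
  [28] S(S(S(S(S(S(S(S(add(add(Z, Z), add(add(Z, Z), mul(Z, Z)))))))))))
  [29] S(S(S(S(S(S(S(S(add(Z, add(add(Z, Z), mul(Z, Z)))))))))))
  [30] S(S(S(S(S(S(S(S(add(add(Z, Z), mul(Z, Z))))))))))
  [31] S(S(S(S(S(S(S(S(add(Z, mul(Z, Z))))))))))
  [32] S(S(S(S(S(S(S(S(mul(Z, Z)))))))))
  [33] S^8(Z)

Answer: normal form = S^8(Z)  (in 33 steps)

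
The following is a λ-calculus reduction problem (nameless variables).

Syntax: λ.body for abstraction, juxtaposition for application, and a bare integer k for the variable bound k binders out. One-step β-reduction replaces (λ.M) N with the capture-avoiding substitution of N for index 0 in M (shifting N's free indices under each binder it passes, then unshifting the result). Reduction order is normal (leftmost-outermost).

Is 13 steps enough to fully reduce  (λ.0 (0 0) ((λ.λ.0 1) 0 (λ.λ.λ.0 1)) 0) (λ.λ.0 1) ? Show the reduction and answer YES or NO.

Answer: YES — reaches normal form λ.0 (λ.0 (λ.λ.0 1)) in 10 ≤ 13 steps

Reduction:
  start: (λ.0 (0 0) ((λ.λ.0 1) 0 (λ.λ.λ.0 1)) 0) (λ.λ.0 1)
  [1] (λ.λ.0 1) ((λ.λ.0 1) (λ.λ.0 1)) ((λ.λ.0 1) (λ.λ.0 1) (λ.λ.λ.0 1)) (λ.λ.0 1)
  [2] (λ.0 ((λ.λ.0 1) (λ.λ.0 1))) ((λ.λ.0 1) (λ.λ.0 1) (λ.λ.λ.0 1)) (λ.λ.0 1)
  [3] (λ.λ.0 1) (λ.λ.0 1) (λ.λ.λ.0 1) ((λ.λ.0 1) (λ.λ.0 1)) (λ.λ.0 1)
  [4] (λ.0 (λ.λ.0 1)) (λ.λ.λ.0 1) ((λ.λ.0 1) (λ.λ.0 1)) (λ.λ.0 1)
  [5] (λ.λ.λ.0 1) (λ.λ.0 1) ((λ.λ.0 1) (λ.λ.0 1)) (λ.λ.0 1)
  [6] (λ.λ.0 1) ((λ.λ.0 1) (λ.λ.0 1)) (λ.λ.0 1)
  [7] (λ.0 ((λ.λ.0 1) (λ.λ.0 1))) (λ.λ.0 1)
  [8] (λ.λ.0 1) ((λ.λ.0 1) (λ.λ.0 1))
  [9] λ.0 ((λ.λ.0 1) (λ.λ.0 1))
  [10] λ.0 (λ.0 (λ.λ.0 1))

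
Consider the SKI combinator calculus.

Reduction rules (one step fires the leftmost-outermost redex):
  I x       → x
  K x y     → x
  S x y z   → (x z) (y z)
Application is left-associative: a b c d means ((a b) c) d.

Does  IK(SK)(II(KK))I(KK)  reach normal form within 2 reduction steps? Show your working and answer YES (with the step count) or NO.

  start: IK(SK)(II(KK))I(KK)
  step 1: K(SK)(II(KK))I(KK)
  step 2: SKI(KK)

Answer: NO — after 2 steps the term is SKI(KK), not yet normal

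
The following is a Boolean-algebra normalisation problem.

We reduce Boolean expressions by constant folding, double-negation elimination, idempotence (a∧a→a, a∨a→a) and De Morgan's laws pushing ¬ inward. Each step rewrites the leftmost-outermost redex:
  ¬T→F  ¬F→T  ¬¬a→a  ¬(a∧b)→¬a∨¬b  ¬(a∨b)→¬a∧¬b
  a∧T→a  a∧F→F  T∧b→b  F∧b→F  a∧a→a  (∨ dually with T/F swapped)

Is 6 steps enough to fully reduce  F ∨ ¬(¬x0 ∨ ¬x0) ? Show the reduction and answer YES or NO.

Answer: YES — reaches normal form x0 in 4 ≤ 6 steps

Reduction:
  start: F ∨ ¬(¬x0 ∨ ¬x0)
  [1] ¬(¬x0 ∨ ¬x0)
  [2] ¬¬x0 ∧ ¬¬x0
  [3] ¬¬x0
  [4] x0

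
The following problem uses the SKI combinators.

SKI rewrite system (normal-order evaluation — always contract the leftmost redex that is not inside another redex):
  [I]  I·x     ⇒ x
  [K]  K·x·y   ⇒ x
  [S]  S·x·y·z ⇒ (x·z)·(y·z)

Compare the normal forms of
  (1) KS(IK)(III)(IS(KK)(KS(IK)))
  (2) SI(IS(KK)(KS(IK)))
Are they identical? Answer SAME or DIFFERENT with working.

Term A:
  start: KS(IK)(III)(IS(KK)(KS(IK)))
  [1] S(III)(IS(KK)(KS(IK)))
  [2] S(II)(IS(KK)(KS(IK)))
  [3] SI(IS(KK)(KS(IK)))
  [4] SI(S(KK)(KS(IK)))
  [5] SI(S(KK)S)

Term B:
  start: SI(IS(KK)(KS(IK)))
  [1] SI(S(KK)(KS(IK)))
  [2] SI(S(KK)S)

Answer: SAME — A ⇓ SI(S(KK)S), B ⇓ SI(S(KK)S)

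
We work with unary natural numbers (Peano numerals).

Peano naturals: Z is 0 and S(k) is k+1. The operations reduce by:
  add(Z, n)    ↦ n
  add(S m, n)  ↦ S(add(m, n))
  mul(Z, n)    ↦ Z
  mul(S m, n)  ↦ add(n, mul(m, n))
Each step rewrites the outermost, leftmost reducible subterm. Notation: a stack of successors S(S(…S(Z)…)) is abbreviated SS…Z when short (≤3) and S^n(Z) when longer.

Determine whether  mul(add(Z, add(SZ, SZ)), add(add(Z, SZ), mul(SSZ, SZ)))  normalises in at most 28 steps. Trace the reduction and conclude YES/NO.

Answer: NO — after 28 steps the term is S(S(S(S(S(add(add(SZ, mul(Z, SZ)), mul(Z, add(add(Z, SZ), mul(SSZ, SZ))))))))), not yet normal

Derivation:
  start: mul(add(Z, add(SZ, SZ)), add(add(Z, SZ), mul(SSZ, SZ)))
  →1  mul(add(SZ, SZ), add(add(Z, SZ), mul(SSZ, SZ)))
  →2  mul(S(add(Z, SZ)), add(add(Z, SZ), mul(SSZ, SZ)))
  →3  add(add(add(Z, SZ), mul(SSZ, SZ)), mul(add(Z, SZ), add(add(Z, SZ), mul(SSZ, SZ))))
  →4  add(add(SZ, mul(SSZ, SZ)), mul(add(Z, SZ), add(add(Z, SZ), mul(SSZ, SZ))))
  →5  add(S(add(Z, mul(SSZ, SZ))), mul(add(Z, SZ), add(add(Z, SZ), mul(SSZ, SZ))))
  →6  S(add(add(Z, mul(SSZ, SZ)), mul(add(Z, SZ), add(add(Z, SZ), mul(SSZ, SZ)))))
  →7  S(add(mul(SSZ, SZ), mul(add(Z, SZ), add(add(Z, SZ), mul(SSZ, SZ)))))
  →8  S(add(add(SZ, mul(SZ, SZ)), mul(add(Z, SZ), add(add(Z, SZ), mul(SSZ, SZ)))))
  →9  S(add(S(add(Z, mul(SZ, SZ))), mul(add(Z, SZ), add(add(Z, SZ), mul(SSZ, SZ)))))
  →10  S(S(add(add(Z, mul(SZ, SZ)), mul(add(Z, SZ), add(add(Z, SZ), mul(SSZ, SZ))))))
  →11  S(S(add(mul(SZ, SZ), mul(add(Z, SZ), add(add(Z, SZ), mul(SSZ, SZ))))))
  →12  S(S(add(add(SZ, mul(Z, SZ)), mul(add(Z, SZ), add(add(Z, SZ), mul(SSZ, SZ))))))
  →13  S(S(add(S(add(Z, mul(Z, SZ))), mul(add(Z, SZ), add(add(Z, SZ), mul(SSZ, SZ))))))
  →14  S(S(S(add(add(Z, mul(Z, SZ)), mul(add(Z, SZ), add(add(Z, SZ), mul(SSZ, SZ)))))))
  →15  S(S(S(add(mul(Z, SZ), mul(add(Z, SZ), add(add(Z, SZ), mul(SSZ, SZ)))))))
  →16  S(S(S(add(Z, mul(add(Z, SZ), add(add(Z, SZ), mul(SSZ, SZ)))))))
  →17  S(S(S(mul(add(Z, SZ), add(add(Z, SZ), mul(SSZ, SZ))))))
  →18  S(S(S(mul(SZ, add(add(Z, SZ), mul(SSZ, SZ))))))
  →19  S(S(S(add(add(add(Z, SZ), mul(SSZ, SZ)), mul(Z, add(add(Z, SZ), mul(SSZ, SZ)))))))
  →20  S(S(S(add(add(SZ, mul(SSZ, SZ)), mul(Z, add(add(Z, SZ), mul(SSZ, SZ)))))))
  →21  S(S(S(add(S(add(Z, mul(SSZ, SZ))), mul(Z, add(add(Z, SZ), mul(SSZ, SZ)))))))
  →22  S(S(S(S(add(add(Z, mul(SSZ, SZ)), mul(Z, add(add(Z, SZ), mul(SSZ, SZ))))))))
  →23  S(S(S(S(add(mul(SSZ, SZ), mul(Z, add(add(Z, SZ), mul(SSZ, SZ))))))))
  →24  S(S(S(S(add(add(SZ, mul(SZ, SZ)), mul(Z, add(add(Z, SZ), mul(SSZ, SZ))))))))
  →25  S(S(S(S(add(S(add(Z, mul(SZ, SZ))), mul(Z, add(add(Z, SZ), mul(SSZ, SZ))))))))
  →26  S(S(S(S(S(add(add(Z, mul(SZ, SZ)), mul(Z, add(add(Z, SZ), mul(SSZ, SZ)))))))))
  →27  S(S(S(S(S(add(mul(SZ, SZ), mul(Z, add(add(Z, SZ), mul(SSZ, SZ)))))))))
  →28  S(S(S(S(S(add(add(SZ, mul(Z, SZ)), mul(Z, add(add(Z, SZ), mul(SSZ, SZ)))))))))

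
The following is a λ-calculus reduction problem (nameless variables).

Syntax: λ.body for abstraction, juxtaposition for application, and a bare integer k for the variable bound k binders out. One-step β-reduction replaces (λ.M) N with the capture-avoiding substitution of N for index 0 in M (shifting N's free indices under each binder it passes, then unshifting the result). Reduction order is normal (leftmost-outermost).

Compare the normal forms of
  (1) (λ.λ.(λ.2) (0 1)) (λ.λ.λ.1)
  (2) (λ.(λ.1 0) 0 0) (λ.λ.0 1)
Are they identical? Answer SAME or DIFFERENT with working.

Answer: DIFFERENT — A ⇓ λ.λ.λ.λ.1, B ⇓ λ.0 (λ.λ.0 1)

Working:
Term A:
  start: (λ.λ.(λ.2) (0 1)) (λ.λ.λ.1)
  [1] λ.(λ.λ.λ.λ.1) (0 (λ.λ.λ.1))
  [2] λ.λ.λ.λ.1

Term B:
  start: (λ.(λ.1 0) 0 0) (λ.λ.0 1)
  [1] (λ.(λ.λ.0 1) 0) (λ.λ.0 1) (λ.λ.0 1)
  [2] (λ.λ.0 1) (λ.λ.0 1) (λ.λ.0 1)
  [3] (λ.0 (λ.λ.0 1)) (λ.λ.0 1)
  [4] (λ.λ.0 1) (λ.λ.0 1)
  [5] λ.0 (λ.λ.0 1)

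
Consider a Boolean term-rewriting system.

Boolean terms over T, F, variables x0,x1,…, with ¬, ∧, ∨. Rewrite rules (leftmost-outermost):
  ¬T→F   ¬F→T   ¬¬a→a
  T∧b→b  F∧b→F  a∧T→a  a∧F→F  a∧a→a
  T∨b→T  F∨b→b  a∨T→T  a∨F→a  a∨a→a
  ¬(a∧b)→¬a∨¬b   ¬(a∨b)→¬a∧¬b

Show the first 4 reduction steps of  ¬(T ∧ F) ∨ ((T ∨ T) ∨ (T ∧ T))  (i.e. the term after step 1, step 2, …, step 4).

Answer: after 4 steps: T ∨ ((T ∨ T) ∨ (T ∧ T))

Reduction:
  start: ¬(T ∧ F) ∨ ((T ∨ T) ∨ (T ∧ T))
  step 1: (¬T ∨ ¬F) ∨ ((T ∨ T) ∨ (T ∧ T))
  step 2: (F ∨ ¬F) ∨ ((T ∨ T) ∨ (T ∧ T))
  step 3: ¬F ∨ ((T ∨ T) ∨ (T ∧ T))
  step 4: T ∨ ((T ∨ T) ∨ (T ∧ T))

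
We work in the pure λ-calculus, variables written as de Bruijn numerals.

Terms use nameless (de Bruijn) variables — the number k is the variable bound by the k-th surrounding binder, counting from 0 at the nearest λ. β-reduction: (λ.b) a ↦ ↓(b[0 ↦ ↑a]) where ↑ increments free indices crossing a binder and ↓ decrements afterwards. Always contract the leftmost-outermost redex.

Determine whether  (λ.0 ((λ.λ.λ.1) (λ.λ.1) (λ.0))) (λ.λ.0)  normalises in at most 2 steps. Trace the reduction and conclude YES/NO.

  start: (λ.0 ((λ.λ.λ.1) (λ.λ.1) (λ.0))) (λ.λ.0)
  [1] (λ.λ.0) ((λ.λ.λ.1) (λ.λ.1) (λ.0))
  [2] λ.0

Answer: YES — reaches normal form λ.0 in 2 ≤ 2 steps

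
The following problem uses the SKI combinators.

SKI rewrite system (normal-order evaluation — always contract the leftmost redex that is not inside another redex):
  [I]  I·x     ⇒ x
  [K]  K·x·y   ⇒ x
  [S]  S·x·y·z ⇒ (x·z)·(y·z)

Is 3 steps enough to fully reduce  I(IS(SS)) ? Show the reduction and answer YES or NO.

Answer: YES — reaches normal form S(SS) in 2 ≤ 3 steps

Derivation:
  start: I(IS(SS))
  →1  IS(SS)
  →2  S(SS)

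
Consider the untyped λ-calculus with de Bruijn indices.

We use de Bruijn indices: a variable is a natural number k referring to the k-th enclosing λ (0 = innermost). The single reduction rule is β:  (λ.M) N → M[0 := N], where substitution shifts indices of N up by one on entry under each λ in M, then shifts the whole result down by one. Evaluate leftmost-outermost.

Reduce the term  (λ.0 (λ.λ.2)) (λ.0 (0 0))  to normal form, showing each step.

Answer: normal form = λ.λ.0 (0 0)  (in 3 steps)

Derivation:
  start: (λ.0 (λ.λ.2)) (λ.0 (0 0))
  step 1: (λ.0 (0 0)) (λ.λ.λ.0 (0 0))
  step 2: (λ.λ.λ.0 (0 0)) ((λ.λ.λ.0 (0 0)) (λ.λ.λ.0 (0 0)))
  step 3: λ.λ.0 (0 0)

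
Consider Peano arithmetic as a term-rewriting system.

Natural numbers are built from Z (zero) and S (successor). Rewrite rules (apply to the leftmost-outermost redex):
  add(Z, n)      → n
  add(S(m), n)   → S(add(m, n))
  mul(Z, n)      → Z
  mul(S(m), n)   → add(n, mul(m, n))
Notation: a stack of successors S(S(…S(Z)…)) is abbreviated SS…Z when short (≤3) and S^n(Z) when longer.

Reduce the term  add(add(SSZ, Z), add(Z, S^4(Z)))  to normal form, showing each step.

  start: add(add(SSZ, Z), add(Z, S^4(Z)))
  [1] add(S(add(SZ, Z)), add(Z, S^4(Z)))
  [2] S(add(add(SZ, Z), add(Z, S^4(Z))))
  [3] S(add(S(add(Z, Z)), add(Z, S^4(Z))))
  [4] S(S(add(add(Z, Z), add(Z, S^4(Z)))))
  [5] S(S(add(Z, add(Z, S^4(Z)))))
  [6] S(S(add(Z, S^4(Z))))
  [7] S^6(Z)

Answer: normal form = S^6(Z)  (in 7 steps)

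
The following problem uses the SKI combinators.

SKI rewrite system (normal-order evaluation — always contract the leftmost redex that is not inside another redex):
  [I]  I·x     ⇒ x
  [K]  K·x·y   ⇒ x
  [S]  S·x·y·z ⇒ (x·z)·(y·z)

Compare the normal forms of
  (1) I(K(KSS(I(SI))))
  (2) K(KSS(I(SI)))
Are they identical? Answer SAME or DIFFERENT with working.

Answer: SAME — A ⇓ K(S(SI)), B ⇓ K(S(SI))

Reduction:
Term A:
  start: I(K(KSS(I(SI))))
  →1  K(KSS(I(SI)))
  →2  K(S(I(SI)))
  →3  K(S(SI))

Term B:
  start: K(KSS(I(SI)))
  →1  K(S(I(SI)))
  →2  K(S(SI))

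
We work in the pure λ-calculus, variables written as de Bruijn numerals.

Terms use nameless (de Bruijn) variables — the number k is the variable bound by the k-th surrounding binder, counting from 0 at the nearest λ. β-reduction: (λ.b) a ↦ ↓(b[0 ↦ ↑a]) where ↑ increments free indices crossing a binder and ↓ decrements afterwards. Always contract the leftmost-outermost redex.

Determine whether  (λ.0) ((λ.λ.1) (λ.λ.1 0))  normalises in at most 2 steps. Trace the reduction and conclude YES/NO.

Answer: YES — reaches normal form λ.λ.λ.1 0 in 2 ≤ 2 steps

Working:
  start: (λ.0) ((λ.λ.1) (λ.λ.1 0))
  step 1: (λ.λ.1) (λ.λ.1 0)
  step 2: λ.λ.λ.1 0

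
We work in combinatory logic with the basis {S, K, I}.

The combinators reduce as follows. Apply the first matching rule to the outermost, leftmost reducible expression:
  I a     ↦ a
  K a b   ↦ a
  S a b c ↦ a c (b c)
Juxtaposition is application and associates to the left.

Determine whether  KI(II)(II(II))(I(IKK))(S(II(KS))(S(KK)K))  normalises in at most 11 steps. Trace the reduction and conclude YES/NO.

  start: KI(II)(II(II))(I(IKK))(S(II(KS))(S(KK)K))
  [1] I(II(II))(I(IKK))(S(II(KS))(S(KK)K))
  [2] II(II)(I(IKK))(S(II(KS))(S(KK)K))
  [3] I(II)(I(IKK))(S(II(KS))(S(KK)K))
  [4] II(I(IKK))(S(II(KS))(S(KK)K))
  [5] I(I(IKK))(S(II(KS))(S(KK)K))
  [6] I(IKK)(S(II(KS))(S(KK)K))
  [7] IKK(S(II(KS))(S(KK)K))
  [8] KK(S(II(KS))(S(KK)K))
  [9] K

Answer: YES — reaches normal form K in 9 ≤ 11 steps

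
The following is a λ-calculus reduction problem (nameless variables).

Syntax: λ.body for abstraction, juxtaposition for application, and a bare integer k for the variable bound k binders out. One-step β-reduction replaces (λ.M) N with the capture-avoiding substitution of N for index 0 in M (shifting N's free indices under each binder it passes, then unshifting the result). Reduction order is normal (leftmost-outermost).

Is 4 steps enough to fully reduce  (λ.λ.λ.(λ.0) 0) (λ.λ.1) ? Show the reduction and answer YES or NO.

  start: (λ.λ.λ.(λ.0) 0) (λ.λ.1)
  [1] λ.λ.(λ.0) 0
  [2] λ.λ.0

Answer: YES — reaches normal form λ.λ.0 in 2 ≤ 4 steps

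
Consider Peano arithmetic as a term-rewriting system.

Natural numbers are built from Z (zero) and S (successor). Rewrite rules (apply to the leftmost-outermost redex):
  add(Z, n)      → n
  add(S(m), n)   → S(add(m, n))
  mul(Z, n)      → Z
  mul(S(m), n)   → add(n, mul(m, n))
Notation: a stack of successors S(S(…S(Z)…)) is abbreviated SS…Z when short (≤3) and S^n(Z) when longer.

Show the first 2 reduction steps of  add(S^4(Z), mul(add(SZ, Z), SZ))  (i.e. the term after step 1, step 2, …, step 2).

  start: add(S^4(Z), mul(add(SZ, Z), SZ))
  [1] S(add(SSSZ, mul(add(SZ, Z), SZ)))
  [2] S(S(add(SSZ, mul(add(SZ, Z), SZ))))

Answer: after 2 steps: S(S(add(SSZ, mul(add(SZ, Z), SZ))))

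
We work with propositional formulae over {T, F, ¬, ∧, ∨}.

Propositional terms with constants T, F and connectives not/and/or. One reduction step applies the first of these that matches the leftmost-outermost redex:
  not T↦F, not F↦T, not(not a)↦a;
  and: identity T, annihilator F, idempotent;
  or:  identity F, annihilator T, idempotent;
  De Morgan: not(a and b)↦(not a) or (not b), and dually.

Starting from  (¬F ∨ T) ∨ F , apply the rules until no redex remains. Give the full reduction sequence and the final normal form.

  start: (¬F ∨ T) ∨ F
  step 1: ¬F ∨ T
  step 2: T

Answer: normal form = T  (in 2 steps)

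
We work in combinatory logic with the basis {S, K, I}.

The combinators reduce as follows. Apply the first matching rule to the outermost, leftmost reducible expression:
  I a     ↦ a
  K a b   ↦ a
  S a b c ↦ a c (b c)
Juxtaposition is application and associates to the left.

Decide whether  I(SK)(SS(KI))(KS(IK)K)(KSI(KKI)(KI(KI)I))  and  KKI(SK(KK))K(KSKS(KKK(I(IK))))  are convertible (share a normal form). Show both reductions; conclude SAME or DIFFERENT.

Answer: DIFFERENT — A ⇓ SK(SKI), B ⇓ SS(KK)

Derivation:
Term A:
  start: I(SK)(SS(KI))(KS(IK)K)(KSI(KKI)(KI(KI)I))
  step 1: SK(SS(KI))(KS(IK)K)(KSI(KKI)(KI(KI)I))
  step 2: K(KS(IK)K)(SS(KI)(KS(IK)K))(KSI(KKI)(KI(KI)I))
  step 3: KS(IK)K(KSI(KKI)(KI(KI)I))
  step 4: SK(KSI(KKI)(KI(KI)I))
  step 5: SK(S(KKI)(KI(KI)I))
  step 6: SK(SK(KI(KI)I))
  step 7: SK(SK(II))
  step 8: SK(SKI)

Term B:
  start: KKI(SK(KK))K(KSKS(KKK(I(IK))))
  step 1: K(SK(KK))K(KSKS(KKK(I(IK))))
  step 2: SK(KK)(KSKS(KKK(I(IK))))
  step 3: K(KSKS(KKK(I(IK))))(KK(KSKS(KKK(I(IK)))))
  step 4: KSKS(KKK(I(IK)))
  step 5: SS(KKK(I(IK)))
  step 6: SS(K(I(IK)))
  step 7: SS(K(IK))
  step 8: SS(KK)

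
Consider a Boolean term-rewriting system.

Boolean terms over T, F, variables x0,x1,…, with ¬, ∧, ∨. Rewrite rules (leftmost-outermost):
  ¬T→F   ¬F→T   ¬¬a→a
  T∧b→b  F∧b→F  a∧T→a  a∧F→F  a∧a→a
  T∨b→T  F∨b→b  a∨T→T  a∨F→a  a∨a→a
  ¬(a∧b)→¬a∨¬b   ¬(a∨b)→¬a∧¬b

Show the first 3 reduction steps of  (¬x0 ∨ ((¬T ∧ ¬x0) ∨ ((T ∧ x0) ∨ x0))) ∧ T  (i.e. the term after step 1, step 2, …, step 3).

  start: (¬x0 ∨ ((¬T ∧ ¬x0) ∨ ((T ∧ x0) ∨ x0))) ∧ T
  →1  ¬x0 ∨ ((¬T ∧ ¬x0) ∨ ((T ∧ x0) ∨ x0))
  →2  ¬x0 ∨ ((F ∧ ¬x0) ∨ ((T ∧ x0) ∨ x0))
  →3  ¬x0 ∨ (F ∨ ((T ∧ x0) ∨ x0))

Answer: after 3 steps: ¬x0 ∨ (F ∨ ((T ∧ x0) ∨ x0))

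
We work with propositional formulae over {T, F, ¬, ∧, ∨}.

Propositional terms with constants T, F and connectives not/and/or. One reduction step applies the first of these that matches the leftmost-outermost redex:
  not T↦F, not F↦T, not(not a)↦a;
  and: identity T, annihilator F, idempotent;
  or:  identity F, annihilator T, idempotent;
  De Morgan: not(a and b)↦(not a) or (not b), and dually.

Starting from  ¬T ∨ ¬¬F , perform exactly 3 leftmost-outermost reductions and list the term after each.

  start: ¬T ∨ ¬¬F
  step 1: F ∨ ¬¬F
  step 2: ¬¬F
  step 3: F

Answer: after 3 steps: F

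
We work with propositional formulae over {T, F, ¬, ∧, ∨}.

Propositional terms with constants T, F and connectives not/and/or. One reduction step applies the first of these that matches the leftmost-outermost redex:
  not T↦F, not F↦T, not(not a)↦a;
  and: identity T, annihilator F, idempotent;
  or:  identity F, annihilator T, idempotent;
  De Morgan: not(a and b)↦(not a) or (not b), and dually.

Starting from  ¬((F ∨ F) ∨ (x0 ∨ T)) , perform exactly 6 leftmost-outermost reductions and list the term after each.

  start: ¬((F ∨ F) ∨ (x0 ∨ T))
  [1] ¬(F ∨ F) ∧ ¬(x0 ∨ T)
  [2] (¬F ∧ ¬F) ∧ ¬(x0 ∨ T)
  [3] ¬F ∧ ¬(x0 ∨ T)
  [4] T ∧ ¬(x0 ∨ T)
  [5] ¬(x0 ∨ T)
  [6] ¬x0 ∧ ¬T

Answer: after 6 steps: ¬x0 ∧ ¬T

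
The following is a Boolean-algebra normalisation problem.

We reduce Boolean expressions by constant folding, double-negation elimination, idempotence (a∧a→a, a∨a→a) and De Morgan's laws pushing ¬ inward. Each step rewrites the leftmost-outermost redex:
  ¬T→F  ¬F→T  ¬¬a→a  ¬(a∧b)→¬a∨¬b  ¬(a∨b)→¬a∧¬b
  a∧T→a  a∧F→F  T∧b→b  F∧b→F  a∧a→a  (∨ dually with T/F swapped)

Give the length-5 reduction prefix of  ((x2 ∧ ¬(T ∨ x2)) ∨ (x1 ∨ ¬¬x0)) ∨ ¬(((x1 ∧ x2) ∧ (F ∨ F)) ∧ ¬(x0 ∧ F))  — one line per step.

  start: ((x2 ∧ ¬(T ∨ x2)) ∨ (x1 ∨ ¬¬x0)) ∨ ¬(((x1 ∧ x2) ∧ (F ∨ F)) ∧ ¬(x0 ∧ F))
  [1] ((x2 ∧ (¬T ∧ ¬x2)) ∨ (x1 ∨ ¬¬x0)) ∨ ¬(((x1 ∧ x2) ∧ (F ∨ F)) ∧ ¬(x0 ∧ F))
  [2] ((x2 ∧ (F ∧ ¬x2)) ∨ (x1 ∨ ¬¬x0)) ∨ ¬(((x1 ∧ x2) ∧ (F ∨ F)) ∧ ¬(x0 ∧ F))
  [3] ((x2 ∧ F) ∨ (x1 ∨ ¬¬x0)) ∨ ¬(((x1 ∧ x2) ∧ (F ∨ F)) ∧ ¬(x0 ∧ F))
  [4] (F ∨ (x1 ∨ ¬¬x0)) ∨ ¬(((x1 ∧ x2) ∧ (F ∨ F)) ∧ ¬(x0 ∧ F))
  [5] (x1 ∨ ¬¬x0) ∨ ¬(((x1 ∧ x2) ∧ (F ∨ F)) ∧ ¬(x0 ∧ F))

Answer: after 5 steps: (x1 ∨ ¬¬x0) ∨ ¬(((x1 ∧ x2) ∧ (F ∨ F)) ∧ ¬(x0 ∧ F))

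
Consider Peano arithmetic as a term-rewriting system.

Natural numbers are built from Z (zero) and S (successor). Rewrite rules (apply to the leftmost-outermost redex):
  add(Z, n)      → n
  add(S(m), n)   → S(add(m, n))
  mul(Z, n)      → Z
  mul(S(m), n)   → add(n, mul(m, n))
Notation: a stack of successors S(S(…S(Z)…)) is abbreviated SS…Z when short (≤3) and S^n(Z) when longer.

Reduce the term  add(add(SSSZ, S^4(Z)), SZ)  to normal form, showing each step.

  start: add(add(SSSZ, S^4(Z)), SZ)
  step 1: add(S(add(SSZ, S^4(Z))), SZ)
  step 2: S(add(add(SSZ, S^4(Z)), SZ))
  step 3: S(add(S(add(SZ, S^4(Z))), SZ))
  step 4: S(S(add(add(SZ, S^4(Z)), SZ)))
  step 5: S(S(add(S(add(Z, S^4(Z))), SZ)))
  step 6: S(S(S(add(add(Z, S^4(Z)), SZ))))
  step 7: S(S(S(add(S^4(Z), SZ))))
  step 8: S(S(S(S(add(SSSZ, SZ)))))
  step 9: S(S(S(S(S(add(SSZ, SZ))))))
  step 10: S(S(S(S(S(S(add(SZ, SZ)))))))
  step 11: S(S(S(S(S(S(S(add(Z, SZ))))))))
  step 12: S^8(Z)

Answer: normal form = S^8(Z)  (in 12 steps)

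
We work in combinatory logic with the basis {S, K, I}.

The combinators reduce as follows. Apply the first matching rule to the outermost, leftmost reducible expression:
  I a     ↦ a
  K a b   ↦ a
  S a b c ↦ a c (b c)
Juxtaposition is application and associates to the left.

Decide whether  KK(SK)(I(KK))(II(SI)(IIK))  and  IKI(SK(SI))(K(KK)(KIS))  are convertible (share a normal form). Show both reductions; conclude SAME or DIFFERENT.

Answer: SAME — A ⇓ KK, B ⇓ KK

Working:
Term A:
  start: KK(SK)(I(KK))(II(SI)(IIK))
  step 1: K(I(KK))(II(SI)(IIK))
  step 2: I(KK)
  step 3: KK

Term B:
  start: IKI(SK(SI))(K(KK)(KIS))
  step 1: KI(SK(SI))(K(KK)(KIS))
  step 2: I(K(KK)(KIS))
  step 3: K(KK)(KIS)
  step 4: KK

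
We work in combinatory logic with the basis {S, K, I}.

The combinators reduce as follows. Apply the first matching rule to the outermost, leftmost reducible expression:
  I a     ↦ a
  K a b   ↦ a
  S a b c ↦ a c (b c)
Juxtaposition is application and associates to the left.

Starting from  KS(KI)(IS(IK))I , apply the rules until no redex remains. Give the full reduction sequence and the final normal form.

  start: KS(KI)(IS(IK))I
  step 1: S(IS(IK))I
  step 2: S(S(IK))I
  step 3: S(SK)I

Answer: normal form = S(SK)I  (in 3 steps)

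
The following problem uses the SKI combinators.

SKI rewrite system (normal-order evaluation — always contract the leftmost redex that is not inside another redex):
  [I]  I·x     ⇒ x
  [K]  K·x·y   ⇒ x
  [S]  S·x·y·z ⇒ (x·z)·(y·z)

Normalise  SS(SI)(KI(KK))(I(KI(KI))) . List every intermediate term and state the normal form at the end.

  start: SS(SI)(KI(KK))(I(KI(KI)))
  step 1: S(KI(KK))(SI(KI(KK)))(I(KI(KI)))
  step 2: KI(KK)(I(KI(KI)))(SI(KI(KK))(I(KI(KI))))
  step 3: I(I(KI(KI)))(SI(KI(KK))(I(KI(KI))))
  step 4: I(KI(KI))(SI(KI(KK))(I(KI(KI))))
  step 5: KI(KI)(SI(KI(KK))(I(KI(KI))))
  step 6: I(SI(KI(KK))(I(KI(KI))))
  step 7: SI(KI(KK))(I(KI(KI)))
  step 8: I(I(KI(KI)))(KI(KK)(I(KI(KI))))
  step 9: I(KI(KI))(KI(KK)(I(KI(KI))))
  step 10: KI(KI)(KI(KK)(I(KI(KI))))
  step 11: I(KI(KK)(I(KI(KI))))
  step 12: KI(KK)(I(KI(KI)))
  step 13: I(I(KI(KI)))
  step 14: I(KI(KI))
  step 15: KI(KI)
  step 16: I

Answer: normal form = I  (in 16 steps)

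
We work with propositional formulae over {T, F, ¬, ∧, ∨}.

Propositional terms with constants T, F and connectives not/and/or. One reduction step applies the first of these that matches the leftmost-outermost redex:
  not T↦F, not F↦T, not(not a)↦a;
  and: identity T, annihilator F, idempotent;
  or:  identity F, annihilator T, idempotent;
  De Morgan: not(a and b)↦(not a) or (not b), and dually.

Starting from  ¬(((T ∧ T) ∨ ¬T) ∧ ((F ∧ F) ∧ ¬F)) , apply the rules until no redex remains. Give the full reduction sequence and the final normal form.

  start: ¬(((T ∧ T) ∨ ¬T) ∧ ((F ∧ F) ∧ ¬F))
  step 1: ¬((T ∧ T) ∨ ¬T) ∨ ¬((F ∧ F) ∧ ¬F)
  step 2: (¬(T ∧ T) ∧ ¬¬T) ∨ ¬((F ∧ F) ∧ ¬F)
  step 3: ((¬T ∨ ¬T) ∧ ¬¬T) ∨ ¬((F ∧ F) ∧ ¬F)
  step 4: (¬T ∧ ¬¬T) ∨ ¬((F ∧ F) ∧ ¬F)
  step 5: (F ∧ ¬¬T) ∨ ¬((F ∧ F) ∧ ¬F)
  step 6: F ∨ ¬((F ∧ F) ∧ ¬F)
  step 7: ¬((F ∧ F) ∧ ¬F)
  step 8: ¬(F ∧ F) ∨ ¬¬F
  step 9: (¬F ∨ ¬F) ∨ ¬¬F
  step 10: ¬F ∨ ¬¬F
  step 11: T ∨ ¬¬F
  step 12: T

Answer: normal form = T  (in 12 steps)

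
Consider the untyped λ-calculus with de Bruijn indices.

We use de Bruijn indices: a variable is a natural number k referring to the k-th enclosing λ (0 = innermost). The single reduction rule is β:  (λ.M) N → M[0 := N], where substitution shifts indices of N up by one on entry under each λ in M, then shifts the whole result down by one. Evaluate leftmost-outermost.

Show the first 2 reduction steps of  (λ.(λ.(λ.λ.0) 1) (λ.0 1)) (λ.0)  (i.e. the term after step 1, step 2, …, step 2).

Answer: after 2 steps: (λ.λ.0) (λ.0)

Derivation:
  start: (λ.(λ.(λ.λ.0) 1) (λ.0 1)) (λ.0)
  →1  (λ.(λ.λ.0) (λ.0)) (λ.0 (λ.0))
  →2  (λ.λ.0) (λ.0)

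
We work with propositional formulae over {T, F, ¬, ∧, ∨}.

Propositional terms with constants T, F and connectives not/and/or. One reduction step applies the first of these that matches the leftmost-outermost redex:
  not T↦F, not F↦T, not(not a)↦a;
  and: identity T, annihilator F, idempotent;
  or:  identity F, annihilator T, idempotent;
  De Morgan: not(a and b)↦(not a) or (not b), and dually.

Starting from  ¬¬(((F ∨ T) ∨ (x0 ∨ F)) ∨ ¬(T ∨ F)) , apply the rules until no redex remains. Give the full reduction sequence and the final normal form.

Answer: normal form = T  (in 4 steps)

Working:
  start: ¬¬(((F ∨ T) ∨ (x0 ∨ F)) ∨ ¬(T ∨ F))
  [1] ((F ∨ T) ∨ (x0 ∨ F)) ∨ ¬(T ∨ F)
  [2] (T ∨ (x0 ∨ F)) ∨ ¬(T ∨ F)
  [3] T ∨ ¬(T ∨ F)
  [4] T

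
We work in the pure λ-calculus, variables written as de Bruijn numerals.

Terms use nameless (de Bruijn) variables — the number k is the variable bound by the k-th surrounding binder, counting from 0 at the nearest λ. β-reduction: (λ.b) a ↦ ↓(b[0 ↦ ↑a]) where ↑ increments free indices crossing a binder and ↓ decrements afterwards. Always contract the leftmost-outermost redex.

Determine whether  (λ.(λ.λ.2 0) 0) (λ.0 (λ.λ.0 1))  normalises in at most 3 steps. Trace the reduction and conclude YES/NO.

  start: (λ.(λ.λ.2 0) 0) (λ.0 (λ.λ.0 1))
  →1  (λ.λ.(λ.0 (λ.λ.0 1)) 0) (λ.0 (λ.λ.0 1))
  →2  λ.(λ.0 (λ.λ.0 1)) 0
  →3  λ.0 (λ.λ.0 1)

Answer: YES — reaches normal form λ.0 (λ.λ.0 1) in 3 ≤ 3 steps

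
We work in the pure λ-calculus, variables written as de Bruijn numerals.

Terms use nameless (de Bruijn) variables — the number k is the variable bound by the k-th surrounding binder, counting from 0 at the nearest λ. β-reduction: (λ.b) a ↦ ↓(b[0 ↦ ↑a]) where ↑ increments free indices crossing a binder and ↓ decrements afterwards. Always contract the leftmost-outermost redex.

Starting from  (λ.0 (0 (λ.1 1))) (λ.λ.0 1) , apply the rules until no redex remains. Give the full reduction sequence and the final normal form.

  start: (λ.0 (0 (λ.1 1))) (λ.λ.0 1)
  →1  (λ.λ.0 1) ((λ.λ.0 1) (λ.(λ.λ.0 1) (λ.λ.0 1)))
  →2  λ.0 ((λ.λ.0 1) (λ.(λ.λ.0 1) (λ.λ.0 1)))
  →3  λ.0 (λ.0 (λ.(λ.λ.0 1) (λ.λ.0 1)))
  →4  λ.0 (λ.0 (λ.λ.0 (λ.λ.0 1)))

Answer: normal form = λ.0 (λ.0 (λ.λ.0 (λ.λ.0 1)))  (in 4 steps)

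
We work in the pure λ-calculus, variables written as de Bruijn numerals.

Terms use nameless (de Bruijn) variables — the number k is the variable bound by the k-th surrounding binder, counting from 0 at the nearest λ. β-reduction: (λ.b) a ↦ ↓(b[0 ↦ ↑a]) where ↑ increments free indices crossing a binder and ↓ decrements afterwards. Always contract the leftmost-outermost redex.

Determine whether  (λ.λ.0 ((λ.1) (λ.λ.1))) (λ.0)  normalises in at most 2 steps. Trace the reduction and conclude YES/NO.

  start: (λ.λ.0 ((λ.1) (λ.λ.1))) (λ.0)
  →1  λ.0 ((λ.1) (λ.λ.1))
  →2  λ.0 0

Answer: YES — reaches normal form λ.0 0 in 2 ≤ 2 steps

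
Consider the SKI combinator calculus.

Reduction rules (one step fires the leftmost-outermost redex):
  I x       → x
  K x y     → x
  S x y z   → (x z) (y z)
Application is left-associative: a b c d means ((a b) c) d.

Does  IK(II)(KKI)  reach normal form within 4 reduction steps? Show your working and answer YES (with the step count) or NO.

Answer: YES — reaches normal form I in 3 ≤ 4 steps

Reduction:
  start: IK(II)(KKI)
  step 1: K(II)(KKI)
  step 2: II
  step 3: I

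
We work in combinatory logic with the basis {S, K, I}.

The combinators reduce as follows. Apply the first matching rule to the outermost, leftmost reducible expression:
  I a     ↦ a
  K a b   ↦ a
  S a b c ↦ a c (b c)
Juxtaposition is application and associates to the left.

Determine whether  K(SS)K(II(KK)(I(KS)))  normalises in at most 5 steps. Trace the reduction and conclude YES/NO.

  start: K(SS)K(II(KK)(I(KS)))
  step 1: SS(II(KK)(I(KS)))
  step 2: SS(I(KK)(I(KS)))
  step 3: SS(KK(I(KS)))
  step 4: SSK

Answer: YES — reaches normal form SSK in 4 ≤ 5 steps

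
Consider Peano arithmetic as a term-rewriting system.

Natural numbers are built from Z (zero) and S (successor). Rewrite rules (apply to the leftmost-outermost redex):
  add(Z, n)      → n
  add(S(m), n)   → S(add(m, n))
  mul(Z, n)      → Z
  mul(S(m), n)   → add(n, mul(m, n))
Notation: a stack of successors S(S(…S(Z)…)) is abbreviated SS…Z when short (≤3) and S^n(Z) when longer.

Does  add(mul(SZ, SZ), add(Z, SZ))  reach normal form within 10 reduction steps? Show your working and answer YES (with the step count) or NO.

Answer: YES — reaches normal form SSZ in 7 ≤ 10 steps

Reduction:
  start: add(mul(SZ, SZ), add(Z, SZ))
  step 1: add(add(SZ, mul(Z, SZ)), add(Z, SZ))
  step 2: add(S(add(Z, mul(Z, SZ))), add(Z, SZ))
  step 3: S(add(add(Z, mul(Z, SZ)), add(Z, SZ)))
  step 4: S(add(mul(Z, SZ), add(Z, SZ)))
  step 5: S(add(Z, add(Z, SZ)))
  step 6: S(add(Z, SZ))
  step 7: SSZ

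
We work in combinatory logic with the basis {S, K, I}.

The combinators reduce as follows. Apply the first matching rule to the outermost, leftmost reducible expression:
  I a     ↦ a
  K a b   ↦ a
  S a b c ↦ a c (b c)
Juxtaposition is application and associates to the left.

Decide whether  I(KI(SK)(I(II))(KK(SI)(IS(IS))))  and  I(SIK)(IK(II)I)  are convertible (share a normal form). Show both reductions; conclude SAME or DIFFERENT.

Answer: DIFFERENT — A ⇓ K(SS), B ⇓ KI

Derivation:
Term A:
  start: I(KI(SK)(I(II))(KK(SI)(IS(IS))))
  step 1: KI(SK)(I(II))(KK(SI)(IS(IS)))
  step 2: I(I(II))(KK(SI)(IS(IS)))
  step 3: I(II)(KK(SI)(IS(IS)))
  step 4: II(KK(SI)(IS(IS)))
  step 5: I(KK(SI)(IS(IS)))
  step 6: KK(SI)(IS(IS))
  step 7: K(IS(IS))
  step 8: K(S(IS))
  step 9: K(SS)

Term B:
  start: I(SIK)(IK(II)I)
  step 1: SIK(IK(II)I)
  step 2: I(IK(II)I)(K(IK(II)I))
  step 3: IK(II)I(K(IK(II)I))
  step 4: K(II)I(K(IK(II)I))
  step 5: II(K(IK(II)I))
  step 6: I(K(IK(II)I))
  step 7: K(IK(II)I)
  step 8: K(K(II)I)
  step 9: K(II)
  step 10: KI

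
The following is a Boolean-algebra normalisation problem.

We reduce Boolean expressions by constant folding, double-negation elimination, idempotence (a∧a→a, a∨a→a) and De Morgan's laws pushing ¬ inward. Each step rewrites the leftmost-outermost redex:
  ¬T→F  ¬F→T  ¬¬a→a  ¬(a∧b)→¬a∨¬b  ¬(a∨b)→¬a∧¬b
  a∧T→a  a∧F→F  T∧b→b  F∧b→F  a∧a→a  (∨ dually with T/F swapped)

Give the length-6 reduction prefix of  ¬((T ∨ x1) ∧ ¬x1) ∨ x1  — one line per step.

  start: ¬((T ∨ x1) ∧ ¬x1) ∨ x1
  step 1: (¬(T ∨ x1) ∨ ¬¬x1) ∨ x1
  step 2: ((¬T ∧ ¬x1) ∨ ¬¬x1) ∨ x1
  step 3: ((F ∧ ¬x1) ∨ ¬¬x1) ∨ x1
  step 4: (F ∨ ¬¬x1) ∨ x1
  step 5: ¬¬x1 ∨ x1
  step 6: x1 ∨ x1

Answer: after 6 steps: x1 ∨ x1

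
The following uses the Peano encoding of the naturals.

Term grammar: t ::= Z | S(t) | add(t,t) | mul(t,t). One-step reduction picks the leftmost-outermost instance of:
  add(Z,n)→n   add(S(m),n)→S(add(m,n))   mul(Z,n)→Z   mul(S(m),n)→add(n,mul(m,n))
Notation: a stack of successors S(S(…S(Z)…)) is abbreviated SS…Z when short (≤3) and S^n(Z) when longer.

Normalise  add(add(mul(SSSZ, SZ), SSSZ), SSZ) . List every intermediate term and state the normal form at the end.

Answer: normal form = S^8(Z)  (in 21 steps)

Reduction:
  start: add(add(mul(SSSZ, SZ), SSSZ), SSZ)
  →1  add(add(add(SZ, mul(SSZ, SZ)), SSSZ), SSZ)
  →2  add(add(S(add(Z, mul(SSZ, SZ))), SSSZ), SSZ)
  →3  add(S(add(add(Z, mul(SSZ, SZ)), SSSZ)), SSZ)
  →4  S(add(add(add(Z, mul(SSZ, SZ)), SSSZ), SSZ))
  →5  S(add(add(mul(SSZ, SZ), SSSZ), SSZ))
  →6  S(add(add(add(SZ, mul(SZ, SZ)), SSSZ), SSZ))
  →7  S(add(add(S(add(Z, mul(SZ, SZ))), SSSZ), SSZ))
  →8  S(add(S(add(add(Z, mul(SZ, SZ)), SSSZ)), SSZ))
  →9  S(S(add(add(add(Z, mul(SZ, SZ)), SSSZ), SSZ)))
  →10  S(S(add(add(mul(SZ, SZ), SSSZ), SSZ)))
  →11  S(S(add(add(add(SZ, mul(Z, SZ)), SSSZ), SSZ)))
  →12  S(S(add(add(S(add(Z, mul(Z, SZ))), SSSZ), SSZ)))
  →13  S(S(add(S(add(add(Z, mul(Z, SZ)), SSSZ)), SSZ)))
  →14  S(S(S(add(add(add(Z, mul(Z, SZ)), SSSZ), SSZ))))
  →15  S(S(S(add(add(mul(Z, SZ), SSSZ), SSZ))))
  →16  S(S(S(add(add(Z, SSSZ), SSZ))))
  →17  S(S(S(add(SSSZ, SSZ))))
  →18  S(S(S(S(add(SSZ, SSZ)))))
  →19  S(S(S(S(S(add(SZ, SSZ))))))
  →20  S(S(S(S(S(S(add(Z, SSZ)))))))
  →21  S^8(Z)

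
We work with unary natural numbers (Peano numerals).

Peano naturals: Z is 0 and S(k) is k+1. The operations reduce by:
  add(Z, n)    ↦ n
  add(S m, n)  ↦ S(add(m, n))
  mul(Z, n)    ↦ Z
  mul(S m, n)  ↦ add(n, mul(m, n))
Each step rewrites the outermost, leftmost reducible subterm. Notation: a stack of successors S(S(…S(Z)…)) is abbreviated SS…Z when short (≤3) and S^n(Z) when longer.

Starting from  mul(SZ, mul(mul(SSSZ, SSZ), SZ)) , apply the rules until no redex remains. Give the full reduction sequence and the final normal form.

  start: mul(SZ, mul(mul(SSSZ, SSZ), SZ))
  →1  add(mul(mul(SSSZ, SSZ), SZ), mul(Z, mul(mul(SSSZ, SSZ), SZ)))
  →2  add(mul(add(SSZ, mul(SSZ, SSZ)), SZ), mul(Z, mul(mul(SSSZ, SSZ), SZ)))
  →3  add(mul(S(add(SZ, mul(SSZ, SSZ))), SZ), mul(Z, mul(mul(SSSZ, SSZ), SZ)))
  →4  add(add(SZ, mul(add(SZ, mul(SSZ, SSZ)), SZ)), mul(Z, mul(mul(SSSZ, SSZ), SZ)))
  →5  add(S(add(Z, mul(add(SZ, mul(SSZ, SSZ)), SZ))), mul(Z, mul(mul(SSSZ, SSZ), SZ)))
  →6  S(add(add(Z, mul(add(SZ, mul(SSZ, SSZ)), SZ)), mul(Z, mul(mul(SSSZ, SSZ), SZ))))
  →7  S(add(mul(add(SZ, mul(SSZ, SSZ)), SZ), mul(Z, mul(mul(SSSZ, SSZ), SZ))))
  →8  S(add(mul(S(add(Z, mul(SSZ, SSZ))), SZ), mul(Z, mul(mul(SSSZ, SSZ), SZ))))
  →9  S(add(add(SZ, mul(add(Z, mul(SSZ, SSZ)), SZ)), mul(Z, mul(mul(SSSZ, SSZ), SZ))))
  →10  S(add(S(add(Z, mul(add(Z, mul(SSZ, SSZ)), SZ))), mul(Z, mul(mul(SSSZ, SSZ), SZ))))
  →11  S(S(add(add(Z, mul(add(Z, mul(SSZ, SSZ)), SZ)), mul(Z, mul(mul(SSSZ, SSZ), SZ)))))
  →12  S(S(add(mul(add(Z, mul(SSZ, SSZ)), SZ), mul(Z, mul(mul(SSSZ, SSZ), SZ)))))
  →13  S(S(add(mul(mul(SSZ, SSZ), SZ), mul(Z, mul(mul(SSSZ, SSZ), SZ)))))
  →14  S(S(add(mul(add(SSZ, mul(SZ, SSZ)), SZ), mul(Z, mul(mul(SSSZ, SSZ), SZ)))))
  →15  S(S(add(mul(S(add(SZ, mul(SZ, SSZ))), SZ), mul(Z, mul(mul(SSSZ, SSZ), SZ)))))
  →16  S(S(add(add(SZ, mul(add(SZ, mul(SZ, SSZ)), SZ)), mul(Z, mul(mul(SSSZ, SSZ), SZ)))))
  →17  S(S(add(S(add(Z, mul(add(SZ, mul(SZ, SSZ)), SZ))), mul(Z, mul(mul(SSSZ, SSZ), SZ)))))
  →18  S(S(S(add(add(Z, mul(add(SZ, mul(SZ, SSZ)), SZ)), mul(Z, mul(mul(SSSZ, SSZ), SZ))))))
  →19  S(S(S(add(mul(add(SZ, mul(SZ, SSZ)), SZ), mul(Z, mul(mul(SSSZ, SSZ), SZ))))))
  →20  S(S(S(add(mul(S(add(Z, mul(SZ, SSZ))), SZ), mul(Z, mul(mul(SSSZ, SSZ), SZ))))))
  →21  S(S(S(add(add(SZ, mul(add(Z, mul(SZ, SSZ)), SZ)), mul(Z, mul(mul(SSSZ, SSZ), SZ))))))
  →22  S(S(S(add(S(add(Z, mul(add(Z, mul(SZ, SSZ)), SZ))), mul(Z, mul(mul(SSSZ, SSZ), SZ))))))
  →23  S(S(S(S(add(add(Z, mul(add(Z, mul(SZ, SSZ)), SZ)), mul(Z, mul(mul(SSSZ, SSZ), SZ)))))))
  →24  S(S(S(S(add(mul(add(Z, mul(SZ, SSZ)), SZ), mul(Z, mul(mul(SSSZ, SSZ), SZ)))))))
  →25  S(S(S(S(add(mul(mul(SZ, SSZ), SZ), mul(Z, mul(mul(SSSZ, SSZ), SZ)))))))
  →26  S(S(S(S(add(mul(add(SSZ, mul(Z, SSZ)), SZ), mul(Z, mul(mul(SSSZ, SSZ), SZ)))))))
  →27  S(S(S(S(add(mul(S(add(SZ, mul(Z, SSZ))), SZ), mul(Z, mul(mul(SSSZ, SSZ), SZ)))))))
  →28  S(S(S(S(add(add(SZ, mul(add(SZ, mul(Z, SSZ)), SZ)), mul(Z, mul(mul(SSSZ, SSZ), SZ)))))))
  →29  S(S(S(S(add(S(add(Z, mul(add(SZ, mul(Z, SSZ)), SZ))), mul(Z, mul(mul(SSSZ, SSZ), SZ)))))))
  →30  S(S(S(S(S(add(add(Z, mul(add(SZ, mul(Z, SSZ)), SZ)), mul(Z, mul(mul(SSSZ, SSZ), SZ))))))))
  →31  S(S(S(S(S(add(mul(add(SZ, mul(Z, SSZ)), SZ), mul(Z, mul(mul(SSSZ, SSZ), SZ))))))))
  →32  S(S(S(S(S(add(mul(S(add(Z, mul(Z, SSZ))), SZ), mul(Z, mul(mul(SSSZ, SSZ), SZ))))))))
  →33  S(S(S(S(S(add(add(SZ, mul(add(Z, mul(Z, SSZ)), SZ)), mul(Z, mul(mul(SSSZ, SSZ), SZ))))))))
  →34  S(S(S(S(S(add(S(add(Z, mul(add(Z, mul(Z, SSZ)), SZ))), mul(Z, mul(mul(SSSZ, SSZ), SZ))))))))
  →35  S(S(S(S(S(S(add(add(Z, mul(add(Z, mul(Z, SSZ)), SZ)), mul(Z, mul(mul(SSSZ, SSZ), SZ)))))))))
  →36  S(S(S(S(S(S(add(mul(add(Z, mul(Z, SSZ)), SZ), mul(Z, mul(mul(SSSZ, SSZ), SZ)))))))))
  →37  S(S(S(S(S(S(add(mul(mul(Z, SSZ), SZ), mul(Z, mul(mul(SSSZ, SSZ), SZ)))))))))
  →38  S(S(S(S(S(S(add(mul(Z, SZ), mul(Z, mul(mul(SSSZ, SSZ), SZ)))))))))
  →39  S(S(S(S(S(S(add(Z, mul(Z, mul(mul(SSSZ, SSZ), SZ)))))))))
  →40  S(S(S(S(S(S(mul(Z, mul(mul(SSSZ, SSZ), SZ))))))))
  →41  S^6(Z)

Answer: normal form = S^6(Z)  (in 41 steps)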